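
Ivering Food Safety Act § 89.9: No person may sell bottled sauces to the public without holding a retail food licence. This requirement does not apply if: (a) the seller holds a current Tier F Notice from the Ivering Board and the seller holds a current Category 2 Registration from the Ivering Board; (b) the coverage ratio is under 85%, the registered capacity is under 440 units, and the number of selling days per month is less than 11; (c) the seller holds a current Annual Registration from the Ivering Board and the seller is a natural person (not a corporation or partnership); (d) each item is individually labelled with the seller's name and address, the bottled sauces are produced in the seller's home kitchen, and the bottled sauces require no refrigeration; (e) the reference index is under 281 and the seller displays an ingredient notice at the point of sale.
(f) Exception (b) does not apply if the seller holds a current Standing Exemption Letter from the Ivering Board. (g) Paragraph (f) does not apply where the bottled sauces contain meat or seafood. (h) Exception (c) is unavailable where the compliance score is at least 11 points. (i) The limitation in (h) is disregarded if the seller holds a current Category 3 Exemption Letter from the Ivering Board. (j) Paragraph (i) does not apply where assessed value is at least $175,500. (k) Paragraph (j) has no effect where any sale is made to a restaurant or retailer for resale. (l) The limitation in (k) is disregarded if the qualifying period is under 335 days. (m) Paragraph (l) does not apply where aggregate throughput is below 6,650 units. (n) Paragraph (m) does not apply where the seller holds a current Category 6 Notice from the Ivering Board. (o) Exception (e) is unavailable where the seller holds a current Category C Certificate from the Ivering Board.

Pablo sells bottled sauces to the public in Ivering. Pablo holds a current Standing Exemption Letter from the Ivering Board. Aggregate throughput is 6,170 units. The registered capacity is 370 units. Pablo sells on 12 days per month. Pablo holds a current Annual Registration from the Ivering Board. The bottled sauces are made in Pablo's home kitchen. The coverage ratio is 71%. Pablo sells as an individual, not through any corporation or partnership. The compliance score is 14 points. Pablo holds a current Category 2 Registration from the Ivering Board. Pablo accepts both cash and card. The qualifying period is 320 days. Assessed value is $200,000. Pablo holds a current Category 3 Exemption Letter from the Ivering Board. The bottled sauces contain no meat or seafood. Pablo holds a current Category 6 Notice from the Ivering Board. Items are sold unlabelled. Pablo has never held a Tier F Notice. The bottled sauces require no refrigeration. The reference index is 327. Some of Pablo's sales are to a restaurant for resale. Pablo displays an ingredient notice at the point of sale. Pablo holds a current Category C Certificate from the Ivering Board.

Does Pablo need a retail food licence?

Exception (a) does not apply: no current Tier F Notice is held.
Exception (b) fails — the number of selling days per month is 12, not less than 11.
Exception (c): a current Annual Registration is held; the seller is a natural person — every condition holds. However, paragraphs (h)–(n) must be considered: (h) is engaged — the compliance score is 14 points, meeting the 11 points threshold. (i) is triggered (a current Category 3 Exemption Letter is held), but is displaced by (j): (j) is triggered — assessed value is $200,000, meeting the $175,500 threshold. (k) is triggered (some sales are to a restaurant for resale), but is itself disapplied by (l): (l) is triggered — the qualifying period is 320 days, under the 335 days limit. (m) operates (aggregate throughput is 6,170 units, below the 6,650 units limit), but is displaced by (n): (n) operates against (m): a current Category 6 Notice is held. So (c) is unavailable.
Exception (d) requires that each item is individually labelled with the seller's name and address; but items are sold unlabelled, so (d) is unavailable.
Exception (e) does not apply: the reference index is 327, not under 281.
Every exception is unavailable, so the rule governs.

Yes — Pablo must hold a retail food licence.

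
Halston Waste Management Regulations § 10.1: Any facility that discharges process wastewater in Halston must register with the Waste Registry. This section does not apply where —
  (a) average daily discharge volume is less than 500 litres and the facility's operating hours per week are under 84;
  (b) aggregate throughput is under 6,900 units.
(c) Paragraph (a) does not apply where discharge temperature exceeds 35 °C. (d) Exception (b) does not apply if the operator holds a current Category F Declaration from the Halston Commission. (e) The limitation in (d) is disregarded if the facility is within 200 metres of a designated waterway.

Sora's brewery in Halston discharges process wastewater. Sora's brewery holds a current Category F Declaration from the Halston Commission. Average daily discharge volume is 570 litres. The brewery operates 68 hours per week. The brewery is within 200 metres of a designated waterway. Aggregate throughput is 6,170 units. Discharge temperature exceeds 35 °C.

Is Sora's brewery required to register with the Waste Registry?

No — exception (b) applies; Sora's brewery is not required to register with the Waste Registry.

Exception (a) requires that average daily discharge volume is less than 500 litres; but average daily discharge volume is 570 litres, not less than 500 litres, so (a) is unavailable.
All of (b)'s requirements are met (aggregate throughput is 6,170 units, under the 6,900 units limit). As to paragraphs (d)–(e): (d) applies (a current Category F Declaration is held), but is itself disapplied by (e): (e) operates against (d): the brewery is within 200 m of a designated waterway. So (b) applies.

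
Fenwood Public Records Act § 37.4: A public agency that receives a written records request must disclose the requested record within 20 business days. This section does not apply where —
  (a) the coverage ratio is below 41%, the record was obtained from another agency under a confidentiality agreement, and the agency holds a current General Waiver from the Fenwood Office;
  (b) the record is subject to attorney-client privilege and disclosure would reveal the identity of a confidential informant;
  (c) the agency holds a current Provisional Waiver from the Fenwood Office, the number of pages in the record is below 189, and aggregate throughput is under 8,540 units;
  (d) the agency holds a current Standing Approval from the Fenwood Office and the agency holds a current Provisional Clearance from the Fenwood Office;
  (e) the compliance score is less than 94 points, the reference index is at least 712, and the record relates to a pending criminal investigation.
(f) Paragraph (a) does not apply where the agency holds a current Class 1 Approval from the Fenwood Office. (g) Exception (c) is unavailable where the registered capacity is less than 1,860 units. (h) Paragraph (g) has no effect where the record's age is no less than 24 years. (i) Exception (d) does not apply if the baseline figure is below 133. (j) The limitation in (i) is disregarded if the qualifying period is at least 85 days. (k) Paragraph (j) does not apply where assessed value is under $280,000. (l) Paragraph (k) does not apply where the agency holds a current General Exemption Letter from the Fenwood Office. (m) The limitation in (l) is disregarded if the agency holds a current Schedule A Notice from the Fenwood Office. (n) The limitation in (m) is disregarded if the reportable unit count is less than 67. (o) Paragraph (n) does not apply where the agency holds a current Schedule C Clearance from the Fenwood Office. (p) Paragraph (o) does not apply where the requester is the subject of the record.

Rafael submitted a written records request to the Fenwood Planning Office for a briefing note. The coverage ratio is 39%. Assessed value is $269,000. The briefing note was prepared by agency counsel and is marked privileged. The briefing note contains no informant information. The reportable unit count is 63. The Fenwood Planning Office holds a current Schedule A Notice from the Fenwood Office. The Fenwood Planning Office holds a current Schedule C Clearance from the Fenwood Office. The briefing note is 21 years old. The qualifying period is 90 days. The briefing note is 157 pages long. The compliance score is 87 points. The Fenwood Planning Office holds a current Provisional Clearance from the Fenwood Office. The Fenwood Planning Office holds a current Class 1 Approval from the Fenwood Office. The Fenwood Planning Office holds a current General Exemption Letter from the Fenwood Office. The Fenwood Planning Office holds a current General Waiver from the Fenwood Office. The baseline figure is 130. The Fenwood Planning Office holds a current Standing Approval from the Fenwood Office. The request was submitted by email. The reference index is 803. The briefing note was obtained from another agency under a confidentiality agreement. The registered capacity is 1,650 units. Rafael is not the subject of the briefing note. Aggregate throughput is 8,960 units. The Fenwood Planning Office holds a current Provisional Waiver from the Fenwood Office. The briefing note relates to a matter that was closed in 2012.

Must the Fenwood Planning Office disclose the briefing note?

Yes — the Fenwood Planning Office must disclose the briefing note.

Exception (a) is satisfied on its face — the coverage ratio is 39%, below the 41% limit; the briefing note was obtained under a confidentiality agreement; a current General Waiver is held. Turning to paragraph (f): (f) applies — a current Class 1 Approval is held. So (a) is unavailable.
Exception (b) does not apply: the briefing note contains no informant information.
Exception (c) does not apply: aggregate throughput is 8,960 units, not under 8,540 units.
Exception (d) is satisfied on its face — a current Standing Approval is held; a current Provisional Clearance is held. But: (i) operates — the baseline figure is 130, below the 133 limit. (j) would limit (i) — the qualifying period is 90 days, meeting the 85 days threshold — but (k) sets (j) aside: (k) operates against (j): assessed value is $269,000, under the $280,000 limit. (l) would limit (k) — a current General Exemption Letter is held — but (m) sets (l) aside: (m) operates against (l): a current Schedule A Notice is held. (n) is triggered (the reportable unit count is 63, less than the 67 limit), but is displaced by (o): (o) operates — a current Schedule C Clearance is held. (p), which would lift (o), does not operate here — Rafael is not the subject of the briefing note. Exception (d) does not apply.
Exception (e) fails — the briefing note relates to a closed matter.
No exception displaces § 37.4.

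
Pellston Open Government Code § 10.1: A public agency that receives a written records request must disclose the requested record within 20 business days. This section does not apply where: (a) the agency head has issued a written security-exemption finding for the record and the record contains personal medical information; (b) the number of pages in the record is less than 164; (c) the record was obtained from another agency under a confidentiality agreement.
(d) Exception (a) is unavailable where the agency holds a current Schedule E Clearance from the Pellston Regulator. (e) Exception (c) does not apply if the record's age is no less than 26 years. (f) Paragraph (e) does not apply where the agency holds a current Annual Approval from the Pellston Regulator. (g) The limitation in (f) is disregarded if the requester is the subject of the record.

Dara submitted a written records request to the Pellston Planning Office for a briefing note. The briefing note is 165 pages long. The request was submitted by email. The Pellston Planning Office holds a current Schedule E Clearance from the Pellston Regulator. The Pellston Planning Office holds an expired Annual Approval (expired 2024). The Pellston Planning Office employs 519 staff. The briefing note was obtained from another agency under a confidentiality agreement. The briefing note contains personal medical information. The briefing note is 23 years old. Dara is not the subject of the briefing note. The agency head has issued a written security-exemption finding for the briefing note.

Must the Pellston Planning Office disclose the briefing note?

No — exception (c) applies; the Pellston Planning Office is not required to disclose the briefing note.

Exception (a): a written security-exemption finding has been issued; the briefing note contains personal medical information — every condition holds. But: (d) applies — a current Schedule E Clearance is held. (a) is therefore removed.
Exception (b) fails — the number of pages in the record is 165, not less than 164.
All of (c)'s requirements are met (the briefing note was obtained under a confidentiality agreement). Under paragraphs (e)–(g): (e) is inapplicable — the record's age is 23 years, short of 26 years. Exception (c) stands.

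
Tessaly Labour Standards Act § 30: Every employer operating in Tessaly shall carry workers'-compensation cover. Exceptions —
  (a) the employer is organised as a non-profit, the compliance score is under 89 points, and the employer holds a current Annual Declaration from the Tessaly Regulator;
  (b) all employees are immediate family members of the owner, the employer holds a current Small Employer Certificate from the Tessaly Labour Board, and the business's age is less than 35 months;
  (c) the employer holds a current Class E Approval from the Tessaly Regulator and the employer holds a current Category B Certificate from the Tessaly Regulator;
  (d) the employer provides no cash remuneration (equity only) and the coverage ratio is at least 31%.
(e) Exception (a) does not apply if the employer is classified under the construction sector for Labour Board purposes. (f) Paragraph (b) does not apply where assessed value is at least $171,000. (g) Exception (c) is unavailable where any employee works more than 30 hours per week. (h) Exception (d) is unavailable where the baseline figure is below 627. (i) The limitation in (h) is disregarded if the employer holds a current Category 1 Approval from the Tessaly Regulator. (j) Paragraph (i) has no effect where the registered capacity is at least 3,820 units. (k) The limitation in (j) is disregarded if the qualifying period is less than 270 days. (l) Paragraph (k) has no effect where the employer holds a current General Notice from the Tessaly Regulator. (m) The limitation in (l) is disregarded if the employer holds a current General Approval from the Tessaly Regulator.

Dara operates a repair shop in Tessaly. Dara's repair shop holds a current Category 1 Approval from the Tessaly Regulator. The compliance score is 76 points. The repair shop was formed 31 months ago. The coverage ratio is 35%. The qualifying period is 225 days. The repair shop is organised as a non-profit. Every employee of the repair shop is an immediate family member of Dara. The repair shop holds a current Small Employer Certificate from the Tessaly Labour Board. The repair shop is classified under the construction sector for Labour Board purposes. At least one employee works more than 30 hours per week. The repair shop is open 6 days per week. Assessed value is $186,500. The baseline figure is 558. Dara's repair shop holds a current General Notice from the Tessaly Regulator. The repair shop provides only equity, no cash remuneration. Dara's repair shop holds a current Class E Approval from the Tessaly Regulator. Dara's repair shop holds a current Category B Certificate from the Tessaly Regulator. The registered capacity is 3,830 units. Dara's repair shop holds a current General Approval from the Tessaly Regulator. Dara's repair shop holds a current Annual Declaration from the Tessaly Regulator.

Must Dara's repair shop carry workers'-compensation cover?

All of (a)'s requirements are met (the employer is a non-profit; the compliance score is 76 points, under the 89 points limit; a current Annual Declaration is held). However, paragraph (e) must be considered: (e) applies — the repair shop is classified under the construction sector. (a) is therefore removed.
All of (b)'s requirements are met (every employee is an immediate family member; a current Small Employer Certificate is held; the business's age is 31 months, less than the 35 months limit). However, paragraph (f) must be considered: (f) operates against (b): assessed value is $186,500, meeting the $171,000 threshold. (b) is therefore removed.
Exception (c): a current Class E Approval is held; a current Category B Certificate is held — every condition holds. But: (g) operates — at least one employee exceeds 30 hours/week. (c) is therefore removed.
All of (d)'s requirements are met (remuneration is equity-only; the coverage ratio is 35%, meeting the 31% threshold). Under paragraphs (h)–(m): (h) is triggered (the baseline figure is 558, below the 627 limit), but is displaced by (i): (i) is triggered — a current Category 1 Approval is held. (j) would limit (i) — the registered capacity is 3,830 units, meeting the 3,820 units threshold — but (k) sets (j) aside: (k) operates against (j): the qualifying period is 225 days, less than the 270 days limit. (l) would limit (k) — a current General Notice is held — but (m) sets (l) aside: (m) operates against (l): a current General Approval is held. So (d) applies.

No — exception (d) applies; Dara's repair shop is not required to carry workers'-compensation cover.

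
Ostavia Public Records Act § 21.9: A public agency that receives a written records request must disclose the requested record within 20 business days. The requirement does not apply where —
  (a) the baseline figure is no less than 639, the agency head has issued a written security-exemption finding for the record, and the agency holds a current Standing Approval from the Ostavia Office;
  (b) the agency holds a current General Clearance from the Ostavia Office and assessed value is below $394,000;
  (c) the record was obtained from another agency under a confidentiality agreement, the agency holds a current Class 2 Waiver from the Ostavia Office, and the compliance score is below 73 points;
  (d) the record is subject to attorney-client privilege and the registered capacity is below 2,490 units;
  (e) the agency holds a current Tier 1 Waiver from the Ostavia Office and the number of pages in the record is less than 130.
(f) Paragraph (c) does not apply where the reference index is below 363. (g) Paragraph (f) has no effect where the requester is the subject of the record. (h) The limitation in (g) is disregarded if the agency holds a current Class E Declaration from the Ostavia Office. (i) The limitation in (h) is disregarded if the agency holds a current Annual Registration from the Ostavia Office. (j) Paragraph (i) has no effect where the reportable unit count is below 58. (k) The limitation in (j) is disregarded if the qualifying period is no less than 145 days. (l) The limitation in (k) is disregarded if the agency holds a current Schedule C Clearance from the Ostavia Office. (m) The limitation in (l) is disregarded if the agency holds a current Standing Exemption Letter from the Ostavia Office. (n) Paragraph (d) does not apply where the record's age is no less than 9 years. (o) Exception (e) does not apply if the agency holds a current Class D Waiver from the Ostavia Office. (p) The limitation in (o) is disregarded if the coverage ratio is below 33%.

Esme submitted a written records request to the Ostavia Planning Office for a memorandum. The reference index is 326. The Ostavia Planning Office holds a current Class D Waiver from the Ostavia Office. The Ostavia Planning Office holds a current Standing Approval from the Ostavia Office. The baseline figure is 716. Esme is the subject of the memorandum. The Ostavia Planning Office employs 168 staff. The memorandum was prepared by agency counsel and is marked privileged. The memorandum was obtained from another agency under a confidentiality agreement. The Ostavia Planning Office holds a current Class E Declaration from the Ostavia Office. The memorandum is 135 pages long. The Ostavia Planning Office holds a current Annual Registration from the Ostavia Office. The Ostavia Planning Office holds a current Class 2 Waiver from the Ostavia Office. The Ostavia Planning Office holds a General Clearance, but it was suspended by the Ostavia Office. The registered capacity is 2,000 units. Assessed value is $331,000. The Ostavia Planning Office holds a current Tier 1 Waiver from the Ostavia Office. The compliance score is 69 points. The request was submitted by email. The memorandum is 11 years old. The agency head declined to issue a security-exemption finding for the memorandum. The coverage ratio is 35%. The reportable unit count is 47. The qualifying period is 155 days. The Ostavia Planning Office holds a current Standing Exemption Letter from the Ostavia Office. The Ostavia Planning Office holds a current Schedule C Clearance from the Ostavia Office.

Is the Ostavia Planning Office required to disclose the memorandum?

No — exception (c) applies; the Ostavia Planning Office is not required to disclose the memorandum.

Exception (a) fails — the agency head declined to issue a security-exemption finding.
Exception (b) does not apply: there is no General Clearance in force.
Exception (c)'s conditions are all satisfied: the memorandum was obtained under a confidentiality agreement; a current Class 2 Waiver is held; the compliance score is 69 points, below the 73 points limit. Applying paragraphs (f)–(m): (f) would limit (c) — the reference index is 326, below the 363 limit — but (g) sets (f) aside: (g) operates against (f): Esme is the subject of the memorandum. (h) is triggered (a current Class E Declaration is held), but is overridden by (i): (i) applies — a current Annual Registration is held. (j) would limit (i) — the reportable unit count is 47, below the 58 limit — but (k) sets (j) aside: (k) operates against (j): the qualifying period is 155 days, meeting the 145 days threshold. (l) would limit (k) — a current Schedule C Clearance is held — but (m) sets (l) aside: (m) operates against (l): a current Standing Exemption Letter is held. Exception (c) stands.
Exception (d) is satisfied on its face — the memorandum is privileged; the registered capacity is 2,000 units, below the 2,490 units limit. But applying paragraph (n): (n) operates — the record's age is 11 years, meeting the 9 years threshold. (d) is therefore removed.
Exception (e) does not apply: the number of pages in the record is 135, not less than 130.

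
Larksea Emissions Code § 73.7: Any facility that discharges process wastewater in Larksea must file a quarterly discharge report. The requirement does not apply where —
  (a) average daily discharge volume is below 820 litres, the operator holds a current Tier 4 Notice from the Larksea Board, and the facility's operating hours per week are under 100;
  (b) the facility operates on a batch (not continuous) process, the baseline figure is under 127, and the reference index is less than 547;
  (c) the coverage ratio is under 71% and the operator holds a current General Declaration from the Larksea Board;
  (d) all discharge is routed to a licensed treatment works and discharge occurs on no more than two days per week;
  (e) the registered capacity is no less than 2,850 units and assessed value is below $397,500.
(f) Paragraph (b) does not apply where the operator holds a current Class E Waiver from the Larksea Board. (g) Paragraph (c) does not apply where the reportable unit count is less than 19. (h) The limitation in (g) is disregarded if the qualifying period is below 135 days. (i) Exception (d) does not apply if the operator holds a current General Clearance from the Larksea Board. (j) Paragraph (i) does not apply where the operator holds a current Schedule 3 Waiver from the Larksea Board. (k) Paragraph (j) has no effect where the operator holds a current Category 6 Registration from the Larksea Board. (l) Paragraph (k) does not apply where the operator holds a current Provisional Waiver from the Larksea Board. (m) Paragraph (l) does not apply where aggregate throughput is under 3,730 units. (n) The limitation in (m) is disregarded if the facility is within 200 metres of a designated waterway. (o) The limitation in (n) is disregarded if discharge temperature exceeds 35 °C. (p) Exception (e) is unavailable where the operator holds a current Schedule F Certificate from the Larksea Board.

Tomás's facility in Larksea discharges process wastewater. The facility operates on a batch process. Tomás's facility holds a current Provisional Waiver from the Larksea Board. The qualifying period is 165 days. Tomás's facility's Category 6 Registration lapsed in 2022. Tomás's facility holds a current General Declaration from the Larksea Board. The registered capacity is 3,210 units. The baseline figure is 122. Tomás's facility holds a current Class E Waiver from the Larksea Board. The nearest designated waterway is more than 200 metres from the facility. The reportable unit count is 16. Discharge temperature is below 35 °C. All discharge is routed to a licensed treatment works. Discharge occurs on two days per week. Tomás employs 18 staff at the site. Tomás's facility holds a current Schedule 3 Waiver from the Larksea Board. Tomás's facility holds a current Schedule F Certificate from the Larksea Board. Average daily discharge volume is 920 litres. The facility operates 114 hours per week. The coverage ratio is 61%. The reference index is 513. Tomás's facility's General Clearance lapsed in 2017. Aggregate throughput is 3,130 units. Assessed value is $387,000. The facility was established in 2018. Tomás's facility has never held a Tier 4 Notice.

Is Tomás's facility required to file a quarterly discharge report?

No — exception (d) applies; Tomás's facility is not required to file a quarterly discharge report.

Exception (a) requires that average daily discharge volume is below 820 litres; but average daily discharge volume is 920 litres, not below 820 litres, so (a) is unavailable.
Exception (b) is satisfied on its face — the facility operates on a batch process; the baseline figure is 122, under the 127 limit; the reference index is 513, less than the 547 limit. But applying paragraph (f): (f) is engaged — a current Class E Waiver is held. Exception (b) does not apply.
Exception (c) is satisfied on its face — the coverage ratio is 61%, under the 71% limit; a current General Declaration is held. But: (g) is engaged — the reportable unit count is 16, less than the 19 limit. (h), which would lift (g), does not operate here — the qualifying period is 165 days, not below 135 days. (c) is therefore removed.
Exception (d) is satisfied on its face — discharge is routed to a licensed treatment works; discharge occurs on no more than two days per week. Under paragraphs (i)–(o): (i), which would limit (d), is not triggered: there is no General Clearance in force. Exception (d) stands.
Exception (e) is satisfied on its face — the registered capacity is 3,210 units, meeting the 2,850 units threshold; assessed value is $387,000, below the $397,500 limit. Turning to paragraph (p): (p) applies — a current Schedule F Certificate is held. Exception (e) does not apply.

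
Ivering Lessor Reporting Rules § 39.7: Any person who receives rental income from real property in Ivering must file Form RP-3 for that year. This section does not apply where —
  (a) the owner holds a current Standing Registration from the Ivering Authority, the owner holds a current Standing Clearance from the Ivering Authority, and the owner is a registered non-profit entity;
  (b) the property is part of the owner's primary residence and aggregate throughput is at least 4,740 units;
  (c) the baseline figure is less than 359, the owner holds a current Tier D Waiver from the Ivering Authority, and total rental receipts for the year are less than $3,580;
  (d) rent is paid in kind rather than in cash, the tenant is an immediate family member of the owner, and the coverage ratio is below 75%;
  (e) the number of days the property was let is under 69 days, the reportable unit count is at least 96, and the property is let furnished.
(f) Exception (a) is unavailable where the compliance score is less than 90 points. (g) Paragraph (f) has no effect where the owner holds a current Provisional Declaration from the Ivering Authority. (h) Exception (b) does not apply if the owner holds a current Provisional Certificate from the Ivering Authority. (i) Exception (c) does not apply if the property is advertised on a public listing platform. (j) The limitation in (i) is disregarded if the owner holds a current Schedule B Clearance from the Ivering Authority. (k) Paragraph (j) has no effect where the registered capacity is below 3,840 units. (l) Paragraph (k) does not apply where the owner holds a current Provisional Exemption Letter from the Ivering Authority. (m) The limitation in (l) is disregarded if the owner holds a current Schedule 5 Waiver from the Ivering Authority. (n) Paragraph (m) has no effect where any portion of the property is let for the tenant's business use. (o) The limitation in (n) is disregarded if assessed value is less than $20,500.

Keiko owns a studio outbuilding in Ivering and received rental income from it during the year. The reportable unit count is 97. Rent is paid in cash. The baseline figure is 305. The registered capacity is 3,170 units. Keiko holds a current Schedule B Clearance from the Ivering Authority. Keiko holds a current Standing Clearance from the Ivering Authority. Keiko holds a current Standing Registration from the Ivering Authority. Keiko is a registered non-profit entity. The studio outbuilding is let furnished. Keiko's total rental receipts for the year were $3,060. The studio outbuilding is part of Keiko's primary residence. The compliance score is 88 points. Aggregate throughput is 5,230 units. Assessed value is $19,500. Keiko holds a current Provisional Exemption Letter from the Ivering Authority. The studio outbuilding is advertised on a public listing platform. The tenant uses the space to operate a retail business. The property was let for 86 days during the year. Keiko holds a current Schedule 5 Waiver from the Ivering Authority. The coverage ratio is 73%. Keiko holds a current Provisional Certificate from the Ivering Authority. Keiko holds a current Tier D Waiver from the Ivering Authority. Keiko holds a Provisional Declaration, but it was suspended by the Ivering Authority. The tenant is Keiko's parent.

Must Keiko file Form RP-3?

Yes — Keiko must file Form RP-3.

Exception (a): a current Standing Registration is held; a current Standing Clearance is held; Keiko is a registered non-profit — every condition holds. But applying paragraphs (f)–(g): (f) applies — the compliance score is 88 points, less than the 90 points limit. (g) is inapplicable (there is no Provisional Declaration in force), so (f) stands. Exception (a) does not apply.
Exception (b): the studio outbuilding is part of the primary residence; aggregate throughput is 5,230 units, meeting the 4,740 units threshold — every condition holds. However, paragraph (h) must be considered: (h) is engaged — a current Provisional Certificate is held. (b) is therefore removed.
Exception (c) is satisfied on its face — the baseline figure is 305, less than the 359 limit; a current Tier D Waiver is held; total rental receipts for the year are $3,060, less than the $3,580 limit. But: (i) operates against (c): the property is publicly advertised. (j) is triggered (a current Schedule B Clearance is held), but yields to (k): (k) operates against (j): the registered capacity is 3,170 units, below the 3,840 units limit. (l) is triggered (a current Provisional Exemption Letter is held), but is set aside by (m): (m) operates against (l): a current Schedule 5 Waiver is held. (n) would limit (m) — the space is let for business use — but (o) sets (n) aside: (o) operates against (n): assessed value is $19,500, less than the $20,500 limit. Exception (c) does not apply.
Exception (d) does not apply: rent is paid in cash.
Exception (e) fails — the number of days the property was let is 86 days, not under 69 days.
No exception applies. The general rule governs.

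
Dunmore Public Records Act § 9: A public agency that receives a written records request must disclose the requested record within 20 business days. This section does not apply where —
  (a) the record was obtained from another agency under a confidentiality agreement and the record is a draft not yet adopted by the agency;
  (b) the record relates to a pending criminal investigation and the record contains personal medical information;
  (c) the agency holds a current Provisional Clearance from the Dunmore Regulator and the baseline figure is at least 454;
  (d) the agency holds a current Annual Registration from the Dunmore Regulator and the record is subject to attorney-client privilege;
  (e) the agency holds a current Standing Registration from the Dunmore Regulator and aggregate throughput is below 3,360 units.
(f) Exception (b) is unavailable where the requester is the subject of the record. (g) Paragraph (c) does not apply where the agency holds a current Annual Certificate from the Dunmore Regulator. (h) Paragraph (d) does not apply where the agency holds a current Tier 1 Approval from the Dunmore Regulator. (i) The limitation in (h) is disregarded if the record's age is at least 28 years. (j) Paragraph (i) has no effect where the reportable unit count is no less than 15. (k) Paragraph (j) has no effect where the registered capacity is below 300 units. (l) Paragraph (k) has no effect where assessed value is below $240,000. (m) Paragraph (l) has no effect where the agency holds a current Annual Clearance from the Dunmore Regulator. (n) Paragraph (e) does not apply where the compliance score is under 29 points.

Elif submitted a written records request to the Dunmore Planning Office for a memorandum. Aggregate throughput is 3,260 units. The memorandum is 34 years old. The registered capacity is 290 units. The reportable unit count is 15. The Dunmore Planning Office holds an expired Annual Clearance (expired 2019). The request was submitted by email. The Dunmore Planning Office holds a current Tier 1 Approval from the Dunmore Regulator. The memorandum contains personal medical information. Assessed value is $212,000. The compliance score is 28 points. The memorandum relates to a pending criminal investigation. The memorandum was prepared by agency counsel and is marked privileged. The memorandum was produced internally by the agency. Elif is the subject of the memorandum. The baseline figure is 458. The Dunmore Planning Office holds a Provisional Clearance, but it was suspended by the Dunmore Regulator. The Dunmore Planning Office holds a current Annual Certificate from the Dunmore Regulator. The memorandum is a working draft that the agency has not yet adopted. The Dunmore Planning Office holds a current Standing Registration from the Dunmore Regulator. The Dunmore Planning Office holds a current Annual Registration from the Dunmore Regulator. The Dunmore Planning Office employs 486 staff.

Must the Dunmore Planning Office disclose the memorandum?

Exception (a) does not apply: the memorandum was produced internally.
Exception (b)'s conditions are all satisfied: the memorandum relates to a pending investigation; the memorandum contains personal medical information. But applying paragraph (f): (f) operates against (b): Elif is the subject of the memorandum. Exception (b) does not apply.
Exception (c) requires that the agency holds a current Provisional Clearance from the Dunmore Regulator; but no current Provisional Clearance is held, so (c) is unavailable.
Exception (d): a current Annual Registration is held; the memorandum is privileged — every condition holds. Turning to paragraphs (h)–(m): (h) operates against (d): a current Tier 1 Approval is held. (i) operates (the record's age is 34 years, meeting the 28 years threshold), but is itself disapplied by (j): (j) operates against (i): the reportable unit count is 15, meeting the 15 threshold. (k) would limit (j) — the registered capacity is 290 units, below the 300 units limit — but (l) sets (k) aside: (l) applies — assessed value is $212,000, below the $240,000 limit. (m), which would lift (l), does not operate here — no current Annual Clearance is held. Exception (d) does not apply.
Exception (e) is satisfied on its face — a current Standing Registration is held; aggregate throughput is 3,260 units, below the 3,360 units limit. But: (n) operates against (e): the compliance score is 28 points, under the 29 points limit. Exception (e) does not apply.
None of the exceptions is available; § 9 applies in full.

Yes — the Dunmore Planning Office must disclose the memorandum.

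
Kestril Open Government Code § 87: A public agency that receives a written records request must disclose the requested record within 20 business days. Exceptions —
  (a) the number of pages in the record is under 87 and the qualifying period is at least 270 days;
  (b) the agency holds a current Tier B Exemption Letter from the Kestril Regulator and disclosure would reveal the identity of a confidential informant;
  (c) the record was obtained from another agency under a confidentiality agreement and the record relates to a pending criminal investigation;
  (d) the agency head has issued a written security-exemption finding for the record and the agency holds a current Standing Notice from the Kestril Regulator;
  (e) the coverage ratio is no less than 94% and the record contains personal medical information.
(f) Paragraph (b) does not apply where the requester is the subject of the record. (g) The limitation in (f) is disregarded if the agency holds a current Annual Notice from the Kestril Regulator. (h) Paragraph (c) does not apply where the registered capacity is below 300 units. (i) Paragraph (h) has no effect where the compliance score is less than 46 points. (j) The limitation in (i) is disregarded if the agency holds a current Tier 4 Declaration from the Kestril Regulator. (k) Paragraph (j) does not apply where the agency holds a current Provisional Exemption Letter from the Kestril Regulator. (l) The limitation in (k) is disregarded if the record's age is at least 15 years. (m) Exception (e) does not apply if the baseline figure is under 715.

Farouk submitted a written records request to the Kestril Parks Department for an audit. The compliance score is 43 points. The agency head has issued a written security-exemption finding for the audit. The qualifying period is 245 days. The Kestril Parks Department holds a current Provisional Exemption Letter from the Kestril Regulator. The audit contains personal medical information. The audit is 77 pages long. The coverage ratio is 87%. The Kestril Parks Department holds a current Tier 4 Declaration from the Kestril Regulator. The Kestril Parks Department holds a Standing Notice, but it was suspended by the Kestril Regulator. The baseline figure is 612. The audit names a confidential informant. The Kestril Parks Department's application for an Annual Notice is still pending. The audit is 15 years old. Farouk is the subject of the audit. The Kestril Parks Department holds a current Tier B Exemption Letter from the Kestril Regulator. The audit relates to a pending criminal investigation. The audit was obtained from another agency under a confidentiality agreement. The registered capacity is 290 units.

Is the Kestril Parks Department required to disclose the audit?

Yes — the Kestril Parks Department must disclose the audit.

Exception (a) does not apply: the qualifying period is 245 days, short of 270 days.
All of (b)'s requirements are met (a current Tier B Exemption Letter is held; the audit names a confidential informant). But applying paragraphs (f)–(g): (f) operates against (b): Farouk is the subject of the audit. (g) does not operate here (there is no Annual Notice in force), so (f) stands. Exception (b) does not apply.
All of (c)'s requirements are met (the audit was obtained under a confidentiality agreement; the audit relates to a pending investigation). Turning to paragraphs (h)–(l): (h) operates — the registered capacity is 290 units, below the 300 units limit. (i) would limit (h) — the compliance score is 43 points, less than the 46 points limit — but (j) sets (i) aside: (j) operates against (i): a current Tier 4 Declaration is held. (k) would limit (j) — a current Provisional Exemption Letter is held — but (l) sets (k) aside: (l) is triggered — the record's age is 15 years, meeting the 15 years threshold. Exception (c) does not apply.
Exception (d) does not apply: the Standing Notice is not current.
Exception (e) does not apply: the coverage ratio is 87%, short of 94%.
No exception applies. The general rule governs.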